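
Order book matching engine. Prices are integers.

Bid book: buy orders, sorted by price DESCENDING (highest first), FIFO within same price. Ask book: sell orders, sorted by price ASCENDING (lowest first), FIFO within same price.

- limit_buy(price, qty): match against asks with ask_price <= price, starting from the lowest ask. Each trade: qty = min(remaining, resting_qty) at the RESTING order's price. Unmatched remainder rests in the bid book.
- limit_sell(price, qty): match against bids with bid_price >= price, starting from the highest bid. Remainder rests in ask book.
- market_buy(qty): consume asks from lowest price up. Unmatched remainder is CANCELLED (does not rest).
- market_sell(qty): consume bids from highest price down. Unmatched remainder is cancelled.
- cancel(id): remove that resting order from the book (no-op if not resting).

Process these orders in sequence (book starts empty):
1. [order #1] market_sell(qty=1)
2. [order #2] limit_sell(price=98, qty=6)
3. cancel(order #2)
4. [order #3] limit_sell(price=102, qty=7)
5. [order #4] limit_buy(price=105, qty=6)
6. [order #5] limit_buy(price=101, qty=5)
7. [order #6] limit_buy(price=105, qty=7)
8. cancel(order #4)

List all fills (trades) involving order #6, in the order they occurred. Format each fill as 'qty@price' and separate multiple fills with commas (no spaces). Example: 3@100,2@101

Answer: 1@102

Derivation:
After op 1 [order #1] market_sell(qty=1): fills=none; bids=[-] asks=[-]
After op 2 [order #2] limit_sell(price=98, qty=6): fills=none; bids=[-] asks=[#2:6@98]
After op 3 cancel(order #2): fills=none; bids=[-] asks=[-]
After op 4 [order #3] limit_sell(price=102, qty=7): fills=none; bids=[-] asks=[#3:7@102]
After op 5 [order #4] limit_buy(price=105, qty=6): fills=#4x#3:6@102; bids=[-] asks=[#3:1@102]
After op 6 [order #5] limit_buy(price=101, qty=5): fills=none; bids=[#5:5@101] asks=[#3:1@102]
After op 7 [order #6] limit_buy(price=105, qty=7): fills=#6x#3:1@102; bids=[#6:6@105 #5:5@101] asks=[-]
After op 8 cancel(order #4): fills=none; bids=[#6:6@105 #5:5@101] asks=[-]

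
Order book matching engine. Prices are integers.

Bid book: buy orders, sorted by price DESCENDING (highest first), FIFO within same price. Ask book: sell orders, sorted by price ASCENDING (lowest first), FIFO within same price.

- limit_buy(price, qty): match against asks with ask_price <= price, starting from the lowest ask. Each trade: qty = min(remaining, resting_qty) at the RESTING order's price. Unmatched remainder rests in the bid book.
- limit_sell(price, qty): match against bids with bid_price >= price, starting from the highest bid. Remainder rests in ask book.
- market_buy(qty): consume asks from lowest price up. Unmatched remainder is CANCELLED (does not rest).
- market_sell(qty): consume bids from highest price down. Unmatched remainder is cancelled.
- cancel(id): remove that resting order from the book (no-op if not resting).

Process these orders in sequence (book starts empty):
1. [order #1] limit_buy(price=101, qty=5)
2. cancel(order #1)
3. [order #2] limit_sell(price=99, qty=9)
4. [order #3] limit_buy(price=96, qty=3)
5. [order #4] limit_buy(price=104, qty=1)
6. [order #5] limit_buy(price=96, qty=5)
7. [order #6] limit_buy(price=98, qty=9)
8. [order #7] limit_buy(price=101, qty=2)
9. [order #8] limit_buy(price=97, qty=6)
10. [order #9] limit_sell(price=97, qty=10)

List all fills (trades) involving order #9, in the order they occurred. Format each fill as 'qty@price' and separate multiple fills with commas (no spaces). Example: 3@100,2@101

Answer: 9@98,1@97

Derivation:
After op 1 [order #1] limit_buy(price=101, qty=5): fills=none; bids=[#1:5@101] asks=[-]
After op 2 cancel(order #1): fills=none; bids=[-] asks=[-]
After op 3 [order #2] limit_sell(price=99, qty=9): fills=none; bids=[-] asks=[#2:9@99]
After op 4 [order #3] limit_buy(price=96, qty=3): fills=none; bids=[#3:3@96] asks=[#2:9@99]
After op 5 [order #4] limit_buy(price=104, qty=1): fills=#4x#2:1@99; bids=[#3:3@96] asks=[#2:8@99]
After op 6 [order #5] limit_buy(price=96, qty=5): fills=none; bids=[#3:3@96 #5:5@96] asks=[#2:8@99]
After op 7 [order #6] limit_buy(price=98, qty=9): fills=none; bids=[#6:9@98 #3:3@96 #5:5@96] asks=[#2:8@99]
After op 8 [order #7] limit_buy(price=101, qty=2): fills=#7x#2:2@99; bids=[#6:9@98 #3:3@96 #5:5@96] asks=[#2:6@99]
After op 9 [order #8] limit_buy(price=97, qty=6): fills=none; bids=[#6:9@98 #8:6@97 #3:3@96 #5:5@96] asks=[#2:6@99]
After op 10 [order #9] limit_sell(price=97, qty=10): fills=#6x#9:9@98 #8x#9:1@97; bids=[#8:5@97 #3:3@96 #5:5@96] asks=[#2:6@99]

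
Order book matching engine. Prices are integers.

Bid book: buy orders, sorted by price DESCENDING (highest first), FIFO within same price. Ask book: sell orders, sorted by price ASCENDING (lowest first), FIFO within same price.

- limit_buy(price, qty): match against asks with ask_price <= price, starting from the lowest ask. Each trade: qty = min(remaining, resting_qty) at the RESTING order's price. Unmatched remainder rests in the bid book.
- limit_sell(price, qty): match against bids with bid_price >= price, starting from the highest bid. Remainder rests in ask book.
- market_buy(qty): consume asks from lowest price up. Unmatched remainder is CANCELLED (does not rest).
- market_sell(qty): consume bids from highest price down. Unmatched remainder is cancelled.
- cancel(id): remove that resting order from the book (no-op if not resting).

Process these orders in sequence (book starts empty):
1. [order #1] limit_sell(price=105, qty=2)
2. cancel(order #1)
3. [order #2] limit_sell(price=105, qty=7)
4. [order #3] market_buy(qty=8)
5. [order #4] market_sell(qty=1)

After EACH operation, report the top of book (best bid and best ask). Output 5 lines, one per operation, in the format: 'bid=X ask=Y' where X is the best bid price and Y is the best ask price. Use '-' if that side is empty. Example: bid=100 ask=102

Answer: bid=- ask=105
bid=- ask=-
bid=- ask=105
bid=- ask=-
bid=- ask=-

Derivation:
After op 1 [order #1] limit_sell(price=105, qty=2): fills=none; bids=[-] asks=[#1:2@105]
After op 2 cancel(order #1): fills=none; bids=[-] asks=[-]
After op 3 [order #2] limit_sell(price=105, qty=7): fills=none; bids=[-] asks=[#2:7@105]
After op 4 [order #3] market_buy(qty=8): fills=#3x#2:7@105; bids=[-] asks=[-]
After op 5 [order #4] market_sell(qty=1): fills=none; bids=[-] asks=[-]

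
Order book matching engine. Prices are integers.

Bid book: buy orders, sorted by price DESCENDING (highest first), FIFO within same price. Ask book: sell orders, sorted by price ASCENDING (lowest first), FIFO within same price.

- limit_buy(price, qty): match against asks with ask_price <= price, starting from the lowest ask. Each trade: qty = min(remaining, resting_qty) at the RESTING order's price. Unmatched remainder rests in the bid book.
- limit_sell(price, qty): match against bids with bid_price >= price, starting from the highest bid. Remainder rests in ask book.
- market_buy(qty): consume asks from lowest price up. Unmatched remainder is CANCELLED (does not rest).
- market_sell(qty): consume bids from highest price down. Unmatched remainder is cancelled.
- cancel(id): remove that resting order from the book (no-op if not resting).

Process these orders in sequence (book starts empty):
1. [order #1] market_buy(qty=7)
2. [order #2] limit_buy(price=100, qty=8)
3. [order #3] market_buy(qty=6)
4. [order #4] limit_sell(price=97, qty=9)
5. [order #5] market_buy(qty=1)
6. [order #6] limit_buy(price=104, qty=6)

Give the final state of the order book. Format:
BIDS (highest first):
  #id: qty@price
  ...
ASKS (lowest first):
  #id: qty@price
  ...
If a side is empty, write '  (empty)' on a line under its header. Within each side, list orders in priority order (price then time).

After op 1 [order #1] market_buy(qty=7): fills=none; bids=[-] asks=[-]
After op 2 [order #2] limit_buy(price=100, qty=8): fills=none; bids=[#2:8@100] asks=[-]
After op 3 [order #3] market_buy(qty=6): fills=none; bids=[#2:8@100] asks=[-]
After op 4 [order #4] limit_sell(price=97, qty=9): fills=#2x#4:8@100; bids=[-] asks=[#4:1@97]
After op 5 [order #5] market_buy(qty=1): fills=#5x#4:1@97; bids=[-] asks=[-]
After op 6 [order #6] limit_buy(price=104, qty=6): fills=none; bids=[#6:6@104] asks=[-]

Answer: BIDS (highest first):
  #6: 6@104
ASKS (lowest first):
  (empty)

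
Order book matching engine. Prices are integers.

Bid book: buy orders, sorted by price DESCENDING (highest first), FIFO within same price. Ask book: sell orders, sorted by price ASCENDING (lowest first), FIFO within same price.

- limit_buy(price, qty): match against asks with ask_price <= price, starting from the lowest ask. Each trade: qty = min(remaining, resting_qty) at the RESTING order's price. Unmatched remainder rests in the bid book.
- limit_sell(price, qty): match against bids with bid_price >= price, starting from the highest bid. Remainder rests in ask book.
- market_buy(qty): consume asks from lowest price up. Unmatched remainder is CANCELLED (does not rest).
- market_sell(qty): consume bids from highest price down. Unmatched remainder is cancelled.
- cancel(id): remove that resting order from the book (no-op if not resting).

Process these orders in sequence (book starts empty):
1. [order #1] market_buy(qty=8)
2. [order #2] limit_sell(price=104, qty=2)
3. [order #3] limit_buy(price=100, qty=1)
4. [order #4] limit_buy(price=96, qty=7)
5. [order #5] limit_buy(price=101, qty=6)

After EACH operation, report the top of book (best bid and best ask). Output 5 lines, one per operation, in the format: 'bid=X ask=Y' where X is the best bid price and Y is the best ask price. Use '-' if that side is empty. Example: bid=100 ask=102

After op 1 [order #1] market_buy(qty=8): fills=none; bids=[-] asks=[-]
After op 2 [order #2] limit_sell(price=104, qty=2): fills=none; bids=[-] asks=[#2:2@104]
After op 3 [order #3] limit_buy(price=100, qty=1): fills=none; bids=[#3:1@100] asks=[#2:2@104]
After op 4 [order #4] limit_buy(price=96, qty=7): fills=none; bids=[#3:1@100 #4:7@96] asks=[#2:2@104]
After op 5 [order #5] limit_buy(price=101, qty=6): fills=none; bids=[#5:6@101 #3:1@100 #4:7@96] asks=[#2:2@104]

Answer: bid=- ask=-
bid=- ask=104
bid=100 ask=104
bid=100 ask=104
bid=101 ask=104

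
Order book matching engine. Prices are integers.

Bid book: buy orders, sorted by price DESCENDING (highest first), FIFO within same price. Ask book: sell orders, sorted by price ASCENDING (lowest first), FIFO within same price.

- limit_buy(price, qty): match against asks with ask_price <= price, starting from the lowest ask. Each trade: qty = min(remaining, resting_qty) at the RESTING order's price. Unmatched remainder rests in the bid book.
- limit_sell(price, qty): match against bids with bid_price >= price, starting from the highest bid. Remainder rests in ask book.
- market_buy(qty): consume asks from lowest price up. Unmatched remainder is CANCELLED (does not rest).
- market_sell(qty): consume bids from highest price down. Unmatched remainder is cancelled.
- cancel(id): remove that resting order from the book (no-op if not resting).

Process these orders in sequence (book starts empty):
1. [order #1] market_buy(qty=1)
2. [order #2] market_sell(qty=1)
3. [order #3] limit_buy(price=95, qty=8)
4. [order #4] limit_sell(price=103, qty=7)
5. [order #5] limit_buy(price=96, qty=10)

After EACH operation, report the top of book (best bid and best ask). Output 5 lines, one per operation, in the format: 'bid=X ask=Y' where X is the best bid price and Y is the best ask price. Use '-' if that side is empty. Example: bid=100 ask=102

Answer: bid=- ask=-
bid=- ask=-
bid=95 ask=-
bid=95 ask=103
bid=96 ask=103

Derivation:
After op 1 [order #1] market_buy(qty=1): fills=none; bids=[-] asks=[-]
After op 2 [order #2] market_sell(qty=1): fills=none; bids=[-] asks=[-]
After op 3 [order #3] limit_buy(price=95, qty=8): fills=none; bids=[#3:8@95] asks=[-]
After op 4 [order #4] limit_sell(price=103, qty=7): fills=none; bids=[#3:8@95] asks=[#4:7@103]
After op 5 [order #5] limit_buy(price=96, qty=10): fills=none; bids=[#5:10@96 #3:8@95] asks=[#4:7@103]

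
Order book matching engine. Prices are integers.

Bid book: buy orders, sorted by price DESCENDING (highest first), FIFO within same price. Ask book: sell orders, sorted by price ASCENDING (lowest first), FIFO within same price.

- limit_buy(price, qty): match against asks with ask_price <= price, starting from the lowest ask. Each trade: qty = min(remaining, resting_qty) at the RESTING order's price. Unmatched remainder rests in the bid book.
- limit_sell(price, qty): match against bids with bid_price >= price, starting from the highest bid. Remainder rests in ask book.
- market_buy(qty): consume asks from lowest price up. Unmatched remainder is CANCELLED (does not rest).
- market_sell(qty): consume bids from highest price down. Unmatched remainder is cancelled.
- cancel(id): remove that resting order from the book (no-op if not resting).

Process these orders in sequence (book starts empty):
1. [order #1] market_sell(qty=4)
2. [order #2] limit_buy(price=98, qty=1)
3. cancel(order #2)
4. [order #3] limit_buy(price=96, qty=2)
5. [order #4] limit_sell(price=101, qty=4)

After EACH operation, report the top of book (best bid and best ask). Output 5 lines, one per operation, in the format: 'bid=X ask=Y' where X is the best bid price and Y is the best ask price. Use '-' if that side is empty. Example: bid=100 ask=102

After op 1 [order #1] market_sell(qty=4): fills=none; bids=[-] asks=[-]
After op 2 [order #2] limit_buy(price=98, qty=1): fills=none; bids=[#2:1@98] asks=[-]
After op 3 cancel(order #2): fills=none; bids=[-] asks=[-]
After op 4 [order #3] limit_buy(price=96, qty=2): fills=none; bids=[#3:2@96] asks=[-]
After op 5 [order #4] limit_sell(price=101, qty=4): fills=none; bids=[#3:2@96] asks=[#4:4@101]

Answer: bid=- ask=-
bid=98 ask=-
bid=- ask=-
bid=96 ask=-
bid=96 ask=101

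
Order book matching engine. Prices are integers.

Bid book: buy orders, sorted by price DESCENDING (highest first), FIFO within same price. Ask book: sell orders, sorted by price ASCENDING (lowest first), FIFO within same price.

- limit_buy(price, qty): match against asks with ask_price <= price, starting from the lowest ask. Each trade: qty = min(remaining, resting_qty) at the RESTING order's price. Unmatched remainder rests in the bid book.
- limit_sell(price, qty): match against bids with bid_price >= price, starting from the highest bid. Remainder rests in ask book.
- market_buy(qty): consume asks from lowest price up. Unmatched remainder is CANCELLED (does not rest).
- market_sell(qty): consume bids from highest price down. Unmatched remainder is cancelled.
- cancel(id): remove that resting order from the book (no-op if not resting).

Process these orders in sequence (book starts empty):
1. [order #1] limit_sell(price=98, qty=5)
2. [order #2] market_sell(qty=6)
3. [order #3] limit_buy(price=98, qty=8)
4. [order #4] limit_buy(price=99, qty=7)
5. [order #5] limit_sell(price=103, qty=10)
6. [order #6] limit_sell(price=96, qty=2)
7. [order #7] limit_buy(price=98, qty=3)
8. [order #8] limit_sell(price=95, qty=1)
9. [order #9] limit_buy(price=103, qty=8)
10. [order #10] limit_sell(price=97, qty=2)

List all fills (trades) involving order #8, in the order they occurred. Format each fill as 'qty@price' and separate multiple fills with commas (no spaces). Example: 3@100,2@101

After op 1 [order #1] limit_sell(price=98, qty=5): fills=none; bids=[-] asks=[#1:5@98]
After op 2 [order #2] market_sell(qty=6): fills=none; bids=[-] asks=[#1:5@98]
After op 3 [order #3] limit_buy(price=98, qty=8): fills=#3x#1:5@98; bids=[#3:3@98] asks=[-]
After op 4 [order #4] limit_buy(price=99, qty=7): fills=none; bids=[#4:7@99 #3:3@98] asks=[-]
After op 5 [order #5] limit_sell(price=103, qty=10): fills=none; bids=[#4:7@99 #3:3@98] asks=[#5:10@103]
After op 6 [order #6] limit_sell(price=96, qty=2): fills=#4x#6:2@99; bids=[#4:5@99 #3:3@98] asks=[#5:10@103]
After op 7 [order #7] limit_buy(price=98, qty=3): fills=none; bids=[#4:5@99 #3:3@98 #7:3@98] asks=[#5:10@103]
After op 8 [order #8] limit_sell(price=95, qty=1): fills=#4x#8:1@99; bids=[#4:4@99 #3:3@98 #7:3@98] asks=[#5:10@103]
After op 9 [order #9] limit_buy(price=103, qty=8): fills=#9x#5:8@103; bids=[#4:4@99 #3:3@98 #7:3@98] asks=[#5:2@103]
After op 10 [order #10] limit_sell(price=97, qty=2): fills=#4x#10:2@99; bids=[#4:2@99 #3:3@98 #7:3@98] asks=[#5:2@103]

Answer: 1@99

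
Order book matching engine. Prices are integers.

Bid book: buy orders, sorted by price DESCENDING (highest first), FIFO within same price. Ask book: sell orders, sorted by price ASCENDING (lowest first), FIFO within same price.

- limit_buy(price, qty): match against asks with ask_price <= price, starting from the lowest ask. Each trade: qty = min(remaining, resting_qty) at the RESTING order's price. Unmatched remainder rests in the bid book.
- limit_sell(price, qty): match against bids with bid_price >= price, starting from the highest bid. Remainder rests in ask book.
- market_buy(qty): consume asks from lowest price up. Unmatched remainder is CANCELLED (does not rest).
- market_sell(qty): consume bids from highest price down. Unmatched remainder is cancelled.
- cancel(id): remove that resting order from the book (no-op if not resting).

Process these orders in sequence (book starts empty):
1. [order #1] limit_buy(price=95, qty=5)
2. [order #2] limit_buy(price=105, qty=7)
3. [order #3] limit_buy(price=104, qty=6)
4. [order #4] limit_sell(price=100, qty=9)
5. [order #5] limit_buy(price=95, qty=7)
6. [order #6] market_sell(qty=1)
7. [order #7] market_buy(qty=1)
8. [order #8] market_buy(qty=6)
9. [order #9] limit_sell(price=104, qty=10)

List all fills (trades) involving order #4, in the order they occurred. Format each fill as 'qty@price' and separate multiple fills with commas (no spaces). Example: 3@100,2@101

Answer: 7@105,2@104

Derivation:
After op 1 [order #1] limit_buy(price=95, qty=5): fills=none; bids=[#1:5@95] asks=[-]
After op 2 [order #2] limit_buy(price=105, qty=7): fills=none; bids=[#2:7@105 #1:5@95] asks=[-]
After op 3 [order #3] limit_buy(price=104, qty=6): fills=none; bids=[#2:7@105 #3:6@104 #1:5@95] asks=[-]
After op 4 [order #4] limit_sell(price=100, qty=9): fills=#2x#4:7@105 #3x#4:2@104; bids=[#3:4@104 #1:5@95] asks=[-]
After op 5 [order #5] limit_buy(price=95, qty=7): fills=none; bids=[#3:4@104 #1:5@95 #5:7@95] asks=[-]
After op 6 [order #6] market_sell(qty=1): fills=#3x#6:1@104; bids=[#3:3@104 #1:5@95 #5:7@95] asks=[-]
After op 7 [order #7] market_buy(qty=1): fills=none; bids=[#3:3@104 #1:5@95 #5:7@95] asks=[-]
After op 8 [order #8] market_buy(qty=6): fills=none; bids=[#3:3@104 #1:5@95 #5:7@95] asks=[-]
After op 9 [order #9] limit_sell(price=104, qty=10): fills=#3x#9:3@104; bids=[#1:5@95 #5:7@95] asks=[#9:7@104]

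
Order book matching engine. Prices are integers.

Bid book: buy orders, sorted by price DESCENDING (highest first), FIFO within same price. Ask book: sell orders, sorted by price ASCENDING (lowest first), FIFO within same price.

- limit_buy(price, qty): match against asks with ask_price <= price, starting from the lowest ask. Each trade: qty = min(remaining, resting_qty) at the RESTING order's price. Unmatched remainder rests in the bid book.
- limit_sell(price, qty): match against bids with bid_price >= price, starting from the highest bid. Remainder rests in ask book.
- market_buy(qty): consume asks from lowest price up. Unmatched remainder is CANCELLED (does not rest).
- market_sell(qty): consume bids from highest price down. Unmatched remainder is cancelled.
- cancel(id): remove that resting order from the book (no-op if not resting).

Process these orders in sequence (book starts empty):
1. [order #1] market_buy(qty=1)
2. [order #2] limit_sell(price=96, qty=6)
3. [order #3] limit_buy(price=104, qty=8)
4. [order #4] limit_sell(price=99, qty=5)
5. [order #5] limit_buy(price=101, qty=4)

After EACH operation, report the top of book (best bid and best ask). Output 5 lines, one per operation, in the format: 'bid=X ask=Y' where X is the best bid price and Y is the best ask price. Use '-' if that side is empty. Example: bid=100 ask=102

After op 1 [order #1] market_buy(qty=1): fills=none; bids=[-] asks=[-]
After op 2 [order #2] limit_sell(price=96, qty=6): fills=none; bids=[-] asks=[#2:6@96]
After op 3 [order #3] limit_buy(price=104, qty=8): fills=#3x#2:6@96; bids=[#3:2@104] asks=[-]
After op 4 [order #4] limit_sell(price=99, qty=5): fills=#3x#4:2@104; bids=[-] asks=[#4:3@99]
After op 5 [order #5] limit_buy(price=101, qty=4): fills=#5x#4:3@99; bids=[#5:1@101] asks=[-]

Answer: bid=- ask=-
bid=- ask=96
bid=104 ask=-
bid=- ask=99
bid=101 ask=-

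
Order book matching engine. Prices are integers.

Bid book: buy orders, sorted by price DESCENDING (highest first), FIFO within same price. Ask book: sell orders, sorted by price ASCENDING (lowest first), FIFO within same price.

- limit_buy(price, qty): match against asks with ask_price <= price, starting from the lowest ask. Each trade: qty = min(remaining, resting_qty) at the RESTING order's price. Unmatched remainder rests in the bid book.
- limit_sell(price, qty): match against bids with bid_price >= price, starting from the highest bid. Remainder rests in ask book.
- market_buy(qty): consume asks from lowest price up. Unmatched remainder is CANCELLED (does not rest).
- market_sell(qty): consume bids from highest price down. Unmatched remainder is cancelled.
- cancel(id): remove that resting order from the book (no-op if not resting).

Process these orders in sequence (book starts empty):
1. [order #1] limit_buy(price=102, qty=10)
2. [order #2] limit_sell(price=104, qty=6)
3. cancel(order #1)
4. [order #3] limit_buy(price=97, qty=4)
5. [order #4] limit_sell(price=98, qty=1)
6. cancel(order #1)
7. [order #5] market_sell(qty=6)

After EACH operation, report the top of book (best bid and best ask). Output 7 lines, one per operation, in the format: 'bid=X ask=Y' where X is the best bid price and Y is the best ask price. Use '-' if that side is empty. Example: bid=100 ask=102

After op 1 [order #1] limit_buy(price=102, qty=10): fills=none; bids=[#1:10@102] asks=[-]
After op 2 [order #2] limit_sell(price=104, qty=6): fills=none; bids=[#1:10@102] asks=[#2:6@104]
After op 3 cancel(order #1): fills=none; bids=[-] asks=[#2:6@104]
After op 4 [order #3] limit_buy(price=97, qty=4): fills=none; bids=[#3:4@97] asks=[#2:6@104]
After op 5 [order #4] limit_sell(price=98, qty=1): fills=none; bids=[#3:4@97] asks=[#4:1@98 #2:6@104]
After op 6 cancel(order #1): fills=none; bids=[#3:4@97] asks=[#4:1@98 #2:6@104]
After op 7 [order #5] market_sell(qty=6): fills=#3x#5:4@97; bids=[-] asks=[#4:1@98 #2:6@104]

Answer: bid=102 ask=-
bid=102 ask=104
bid=- ask=104
bid=97 ask=104
bid=97 ask=98
bid=97 ask=98
bid=- ask=98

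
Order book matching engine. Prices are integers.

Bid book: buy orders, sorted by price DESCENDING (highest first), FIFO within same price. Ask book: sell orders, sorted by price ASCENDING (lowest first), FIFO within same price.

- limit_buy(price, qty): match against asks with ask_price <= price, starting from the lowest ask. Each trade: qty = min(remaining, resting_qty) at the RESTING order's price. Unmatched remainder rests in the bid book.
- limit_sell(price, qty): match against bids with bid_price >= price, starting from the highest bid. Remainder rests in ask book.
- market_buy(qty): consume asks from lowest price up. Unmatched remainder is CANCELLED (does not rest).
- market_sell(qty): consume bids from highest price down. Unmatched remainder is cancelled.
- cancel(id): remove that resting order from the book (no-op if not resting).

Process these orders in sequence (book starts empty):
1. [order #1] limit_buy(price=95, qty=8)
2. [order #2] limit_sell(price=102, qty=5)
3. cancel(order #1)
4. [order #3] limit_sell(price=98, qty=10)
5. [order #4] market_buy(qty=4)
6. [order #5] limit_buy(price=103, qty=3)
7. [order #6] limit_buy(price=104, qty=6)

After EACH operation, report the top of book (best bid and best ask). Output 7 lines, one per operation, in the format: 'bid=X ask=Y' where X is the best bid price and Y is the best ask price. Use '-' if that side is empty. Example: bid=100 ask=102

Answer: bid=95 ask=-
bid=95 ask=102
bid=- ask=102
bid=- ask=98
bid=- ask=98
bid=- ask=98
bid=- ask=102

Derivation:
After op 1 [order #1] limit_buy(price=95, qty=8): fills=none; bids=[#1:8@95] asks=[-]
After op 2 [order #2] limit_sell(price=102, qty=5): fills=none; bids=[#1:8@95] asks=[#2:5@102]
After op 3 cancel(order #1): fills=none; bids=[-] asks=[#2:5@102]
After op 4 [order #3] limit_sell(price=98, qty=10): fills=none; bids=[-] asks=[#3:10@98 #2:5@102]
After op 5 [order #4] market_buy(qty=4): fills=#4x#3:4@98; bids=[-] asks=[#3:6@98 #2:5@102]
After op 6 [order #5] limit_buy(price=103, qty=3): fills=#5x#3:3@98; bids=[-] asks=[#3:3@98 #2:5@102]
After op 7 [order #6] limit_buy(price=104, qty=6): fills=#6x#3:3@98 #6x#2:3@102; bids=[-] asks=[#2:2@102]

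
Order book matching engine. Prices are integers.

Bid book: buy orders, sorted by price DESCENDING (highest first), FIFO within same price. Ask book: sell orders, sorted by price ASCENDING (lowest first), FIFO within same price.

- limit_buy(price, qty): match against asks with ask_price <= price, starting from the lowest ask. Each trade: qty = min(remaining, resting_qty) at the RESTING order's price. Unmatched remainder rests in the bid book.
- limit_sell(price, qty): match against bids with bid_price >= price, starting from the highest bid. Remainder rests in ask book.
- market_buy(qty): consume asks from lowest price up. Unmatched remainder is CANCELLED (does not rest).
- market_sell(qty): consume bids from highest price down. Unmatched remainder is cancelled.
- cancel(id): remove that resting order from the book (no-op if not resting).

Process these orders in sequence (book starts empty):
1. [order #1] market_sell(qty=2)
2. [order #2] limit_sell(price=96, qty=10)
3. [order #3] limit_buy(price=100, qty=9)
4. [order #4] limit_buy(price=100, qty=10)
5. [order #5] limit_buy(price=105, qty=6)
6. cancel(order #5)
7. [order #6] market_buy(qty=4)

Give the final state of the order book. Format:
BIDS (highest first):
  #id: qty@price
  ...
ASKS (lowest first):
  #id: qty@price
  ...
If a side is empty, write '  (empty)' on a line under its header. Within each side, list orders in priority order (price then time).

Answer: BIDS (highest first):
  #4: 9@100
ASKS (lowest first):
  (empty)

Derivation:
After op 1 [order #1] market_sell(qty=2): fills=none; bids=[-] asks=[-]
After op 2 [order #2] limit_sell(price=96, qty=10): fills=none; bids=[-] asks=[#2:10@96]
After op 3 [order #3] limit_buy(price=100, qty=9): fills=#3x#2:9@96; bids=[-] asks=[#2:1@96]
After op 4 [order #4] limit_buy(price=100, qty=10): fills=#4x#2:1@96; bids=[#4:9@100] asks=[-]
After op 5 [order #5] limit_buy(price=105, qty=6): fills=none; bids=[#5:6@105 #4:9@100] asks=[-]
After op 6 cancel(order #5): fills=none; bids=[#4:9@100] asks=[-]
After op 7 [order #6] market_buy(qty=4): fills=none; bids=[#4:9@100] asks=[-]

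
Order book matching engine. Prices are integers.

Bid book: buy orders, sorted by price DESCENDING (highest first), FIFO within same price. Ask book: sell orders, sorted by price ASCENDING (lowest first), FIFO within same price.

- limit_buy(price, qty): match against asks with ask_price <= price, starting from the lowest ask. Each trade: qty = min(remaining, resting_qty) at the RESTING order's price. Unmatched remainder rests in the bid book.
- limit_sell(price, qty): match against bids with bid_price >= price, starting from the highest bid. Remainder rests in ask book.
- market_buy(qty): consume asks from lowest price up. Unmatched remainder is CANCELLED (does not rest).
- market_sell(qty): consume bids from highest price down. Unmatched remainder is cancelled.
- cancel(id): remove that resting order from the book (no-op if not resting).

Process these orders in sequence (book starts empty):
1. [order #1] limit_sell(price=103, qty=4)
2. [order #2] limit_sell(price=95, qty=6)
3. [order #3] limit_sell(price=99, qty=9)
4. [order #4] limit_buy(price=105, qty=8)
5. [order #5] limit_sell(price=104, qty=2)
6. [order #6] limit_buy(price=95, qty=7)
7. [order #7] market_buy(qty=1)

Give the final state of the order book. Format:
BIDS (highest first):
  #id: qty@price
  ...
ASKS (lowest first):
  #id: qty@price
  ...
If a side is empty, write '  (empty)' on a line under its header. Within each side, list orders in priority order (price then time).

After op 1 [order #1] limit_sell(price=103, qty=4): fills=none; bids=[-] asks=[#1:4@103]
After op 2 [order #2] limit_sell(price=95, qty=6): fills=none; bids=[-] asks=[#2:6@95 #1:4@103]
After op 3 [order #3] limit_sell(price=99, qty=9): fills=none; bids=[-] asks=[#2:6@95 #3:9@99 #1:4@103]
After op 4 [order #4] limit_buy(price=105, qty=8): fills=#4x#2:6@95 #4x#3:2@99; bids=[-] asks=[#3:7@99 #1:4@103]
After op 5 [order #5] limit_sell(price=104, qty=2): fills=none; bids=[-] asks=[#3:7@99 #1:4@103 #5:2@104]
After op 6 [order #6] limit_buy(price=95, qty=7): fills=none; bids=[#6:7@95] asks=[#3:7@99 #1:4@103 #5:2@104]
After op 7 [order #7] market_buy(qty=1): fills=#7x#3:1@99; bids=[#6:7@95] asks=[#3:6@99 #1:4@103 #5:2@104]

Answer: BIDS (highest first):
  #6: 7@95
ASKS (lowest first):
  #3: 6@99
  #1: 4@103
  #5: 2@104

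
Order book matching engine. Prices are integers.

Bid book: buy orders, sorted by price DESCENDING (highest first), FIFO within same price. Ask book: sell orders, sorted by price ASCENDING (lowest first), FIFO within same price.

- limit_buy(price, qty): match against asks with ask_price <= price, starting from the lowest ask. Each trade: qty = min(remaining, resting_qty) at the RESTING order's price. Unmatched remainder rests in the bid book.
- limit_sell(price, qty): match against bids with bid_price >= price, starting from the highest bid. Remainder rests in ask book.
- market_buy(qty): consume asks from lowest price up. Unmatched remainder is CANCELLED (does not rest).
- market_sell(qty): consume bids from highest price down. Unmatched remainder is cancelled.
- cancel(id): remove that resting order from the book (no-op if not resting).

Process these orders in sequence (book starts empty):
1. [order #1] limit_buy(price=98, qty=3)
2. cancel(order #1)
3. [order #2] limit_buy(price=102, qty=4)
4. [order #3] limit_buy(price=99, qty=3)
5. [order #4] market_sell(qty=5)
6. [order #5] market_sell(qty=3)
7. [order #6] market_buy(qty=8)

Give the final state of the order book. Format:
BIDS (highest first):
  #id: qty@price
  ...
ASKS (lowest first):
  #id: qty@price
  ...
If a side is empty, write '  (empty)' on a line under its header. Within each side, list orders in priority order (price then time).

Answer: BIDS (highest first):
  (empty)
ASKS (lowest first):
  (empty)

Derivation:
After op 1 [order #1] limit_buy(price=98, qty=3): fills=none; bids=[#1:3@98] asks=[-]
After op 2 cancel(order #1): fills=none; bids=[-] asks=[-]
After op 3 [order #2] limit_buy(price=102, qty=4): fills=none; bids=[#2:4@102] asks=[-]
After op 4 [order #3] limit_buy(price=99, qty=3): fills=none; bids=[#2:4@102 #3:3@99] asks=[-]
After op 5 [order #4] market_sell(qty=5): fills=#2x#4:4@102 #3x#4:1@99; bids=[#3:2@99] asks=[-]
After op 6 [order #5] market_sell(qty=3): fills=#3x#5:2@99; bids=[-] asks=[-]
After op 7 [order #6] market_buy(qty=8): fills=none; bids=[-] asks=[-]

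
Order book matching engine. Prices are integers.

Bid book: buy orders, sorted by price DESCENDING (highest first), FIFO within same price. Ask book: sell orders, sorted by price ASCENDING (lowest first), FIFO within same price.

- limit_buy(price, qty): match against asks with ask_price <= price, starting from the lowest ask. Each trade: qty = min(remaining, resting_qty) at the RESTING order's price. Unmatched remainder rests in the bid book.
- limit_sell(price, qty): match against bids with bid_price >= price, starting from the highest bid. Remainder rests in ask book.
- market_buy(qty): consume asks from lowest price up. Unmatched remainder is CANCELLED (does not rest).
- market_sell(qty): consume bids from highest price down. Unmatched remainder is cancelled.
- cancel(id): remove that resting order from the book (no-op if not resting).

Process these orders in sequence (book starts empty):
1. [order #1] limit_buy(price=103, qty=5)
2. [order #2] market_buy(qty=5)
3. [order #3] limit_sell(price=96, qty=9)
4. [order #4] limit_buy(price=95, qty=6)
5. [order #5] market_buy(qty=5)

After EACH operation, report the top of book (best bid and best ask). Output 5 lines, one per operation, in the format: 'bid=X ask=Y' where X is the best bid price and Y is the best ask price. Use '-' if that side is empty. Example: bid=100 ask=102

Answer: bid=103 ask=-
bid=103 ask=-
bid=- ask=96
bid=95 ask=96
bid=95 ask=-

Derivation:
After op 1 [order #1] limit_buy(price=103, qty=5): fills=none; bids=[#1:5@103] asks=[-]
After op 2 [order #2] market_buy(qty=5): fills=none; bids=[#1:5@103] asks=[-]
After op 3 [order #3] limit_sell(price=96, qty=9): fills=#1x#3:5@103; bids=[-] asks=[#3:4@96]
After op 4 [order #4] limit_buy(price=95, qty=6): fills=none; bids=[#4:6@95] asks=[#3:4@96]
After op 5 [order #5] market_buy(qty=5): fills=#5x#3:4@96; bids=[#4:6@95] asks=[-]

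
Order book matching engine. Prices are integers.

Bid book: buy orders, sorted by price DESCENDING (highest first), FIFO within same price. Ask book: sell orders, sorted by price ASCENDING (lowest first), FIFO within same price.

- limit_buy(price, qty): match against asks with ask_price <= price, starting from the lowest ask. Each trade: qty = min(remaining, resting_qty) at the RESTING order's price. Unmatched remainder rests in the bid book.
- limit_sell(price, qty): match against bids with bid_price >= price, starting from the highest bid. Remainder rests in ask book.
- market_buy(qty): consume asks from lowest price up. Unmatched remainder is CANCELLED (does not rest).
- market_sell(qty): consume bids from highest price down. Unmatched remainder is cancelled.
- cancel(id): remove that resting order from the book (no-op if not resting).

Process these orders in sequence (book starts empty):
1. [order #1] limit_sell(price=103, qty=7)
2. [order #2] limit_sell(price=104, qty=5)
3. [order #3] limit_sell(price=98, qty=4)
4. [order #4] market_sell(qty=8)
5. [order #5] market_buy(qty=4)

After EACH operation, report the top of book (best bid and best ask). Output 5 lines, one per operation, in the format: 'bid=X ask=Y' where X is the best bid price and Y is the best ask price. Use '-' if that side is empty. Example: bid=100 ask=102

Answer: bid=- ask=103
bid=- ask=103
bid=- ask=98
bid=- ask=98
bid=- ask=103

Derivation:
After op 1 [order #1] limit_sell(price=103, qty=7): fills=none; bids=[-] asks=[#1:7@103]
After op 2 [order #2] limit_sell(price=104, qty=5): fills=none; bids=[-] asks=[#1:7@103 #2:5@104]
After op 3 [order #3] limit_sell(price=98, qty=4): fills=none; bids=[-] asks=[#3:4@98 #1:7@103 #2:5@104]
After op 4 [order #4] market_sell(qty=8): fills=none; bids=[-] asks=[#3:4@98 #1:7@103 #2:5@104]
After op 5 [order #5] market_buy(qty=4): fills=#5x#3:4@98; bids=[-] asks=[#1:7@103 #2:5@104]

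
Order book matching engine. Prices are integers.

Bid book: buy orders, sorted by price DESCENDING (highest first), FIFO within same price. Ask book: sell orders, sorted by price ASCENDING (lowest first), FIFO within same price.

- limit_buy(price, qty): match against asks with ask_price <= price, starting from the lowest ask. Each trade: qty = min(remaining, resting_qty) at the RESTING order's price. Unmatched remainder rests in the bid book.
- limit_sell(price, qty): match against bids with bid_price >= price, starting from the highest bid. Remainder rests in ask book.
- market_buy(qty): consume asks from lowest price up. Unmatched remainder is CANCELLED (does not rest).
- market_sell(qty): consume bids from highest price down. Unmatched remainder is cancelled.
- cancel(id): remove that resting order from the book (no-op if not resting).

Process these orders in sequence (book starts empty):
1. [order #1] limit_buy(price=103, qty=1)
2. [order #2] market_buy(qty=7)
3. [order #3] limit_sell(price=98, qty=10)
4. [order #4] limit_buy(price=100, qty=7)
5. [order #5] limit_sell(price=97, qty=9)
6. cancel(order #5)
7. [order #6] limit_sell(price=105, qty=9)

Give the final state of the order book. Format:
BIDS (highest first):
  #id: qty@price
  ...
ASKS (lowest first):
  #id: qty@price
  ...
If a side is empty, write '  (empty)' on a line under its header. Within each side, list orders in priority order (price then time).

After op 1 [order #1] limit_buy(price=103, qty=1): fills=none; bids=[#1:1@103] asks=[-]
After op 2 [order #2] market_buy(qty=7): fills=none; bids=[#1:1@103] asks=[-]
After op 3 [order #3] limit_sell(price=98, qty=10): fills=#1x#3:1@103; bids=[-] asks=[#3:9@98]
After op 4 [order #4] limit_buy(price=100, qty=7): fills=#4x#3:7@98; bids=[-] asks=[#3:2@98]
After op 5 [order #5] limit_sell(price=97, qty=9): fills=none; bids=[-] asks=[#5:9@97 #3:2@98]
After op 6 cancel(order #5): fills=none; bids=[-] asks=[#3:2@98]
After op 7 [order #6] limit_sell(price=105, qty=9): fills=none; bids=[-] asks=[#3:2@98 #6:9@105]

Answer: BIDS (highest first):
  (empty)
ASKS (lowest first):
  #3: 2@98
  #6: 9@105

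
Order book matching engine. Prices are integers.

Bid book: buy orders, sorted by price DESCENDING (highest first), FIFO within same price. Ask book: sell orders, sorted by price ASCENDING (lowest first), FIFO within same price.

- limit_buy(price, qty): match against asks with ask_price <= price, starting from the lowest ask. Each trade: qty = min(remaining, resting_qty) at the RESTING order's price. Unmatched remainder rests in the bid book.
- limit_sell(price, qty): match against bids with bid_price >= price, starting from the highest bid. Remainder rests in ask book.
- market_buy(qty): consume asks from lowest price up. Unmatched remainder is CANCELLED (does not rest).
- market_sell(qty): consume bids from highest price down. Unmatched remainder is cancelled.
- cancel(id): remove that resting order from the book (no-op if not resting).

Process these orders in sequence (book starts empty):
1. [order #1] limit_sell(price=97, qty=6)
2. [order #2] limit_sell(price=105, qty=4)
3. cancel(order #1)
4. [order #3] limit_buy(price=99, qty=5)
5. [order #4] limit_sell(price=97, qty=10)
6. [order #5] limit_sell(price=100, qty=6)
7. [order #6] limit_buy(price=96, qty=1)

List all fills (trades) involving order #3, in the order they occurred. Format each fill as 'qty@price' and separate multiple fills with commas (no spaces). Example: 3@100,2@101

Answer: 5@99

Derivation:
After op 1 [order #1] limit_sell(price=97, qty=6): fills=none; bids=[-] asks=[#1:6@97]
After op 2 [order #2] limit_sell(price=105, qty=4): fills=none; bids=[-] asks=[#1:6@97 #2:4@105]
After op 3 cancel(order #1): fills=none; bids=[-] asks=[#2:4@105]
After op 4 [order #3] limit_buy(price=99, qty=5): fills=none; bids=[#3:5@99] asks=[#2:4@105]
After op 5 [order #4] limit_sell(price=97, qty=10): fills=#3x#4:5@99; bids=[-] asks=[#4:5@97 #2:4@105]
After op 6 [order #5] limit_sell(price=100, qty=6): fills=none; bids=[-] asks=[#4:5@97 #5:6@100 #2:4@105]
After op 7 [order #6] limit_buy(price=96, qty=1): fills=none; bids=[#6:1@96] asks=[#4:5@97 #5:6@100 #2:4@105]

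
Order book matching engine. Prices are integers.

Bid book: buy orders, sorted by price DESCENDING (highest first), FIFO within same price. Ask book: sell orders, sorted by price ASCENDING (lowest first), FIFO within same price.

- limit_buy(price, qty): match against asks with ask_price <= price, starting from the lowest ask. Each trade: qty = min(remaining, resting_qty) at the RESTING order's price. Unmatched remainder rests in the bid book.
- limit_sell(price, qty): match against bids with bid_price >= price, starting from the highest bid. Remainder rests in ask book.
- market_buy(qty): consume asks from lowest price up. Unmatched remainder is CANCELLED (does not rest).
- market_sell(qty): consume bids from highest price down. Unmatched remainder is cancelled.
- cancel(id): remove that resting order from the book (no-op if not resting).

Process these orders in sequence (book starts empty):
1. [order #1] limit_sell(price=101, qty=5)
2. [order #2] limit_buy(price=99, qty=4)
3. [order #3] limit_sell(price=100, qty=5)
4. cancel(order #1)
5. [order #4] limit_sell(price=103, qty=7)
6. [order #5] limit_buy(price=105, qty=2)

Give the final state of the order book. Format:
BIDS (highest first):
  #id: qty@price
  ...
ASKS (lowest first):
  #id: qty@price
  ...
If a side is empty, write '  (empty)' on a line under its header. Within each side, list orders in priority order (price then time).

Answer: BIDS (highest first):
  #2: 4@99
ASKS (lowest first):
  #3: 3@100
  #4: 7@103

Derivation:
After op 1 [order #1] limit_sell(price=101, qty=5): fills=none; bids=[-] asks=[#1:5@101]
After op 2 [order #2] limit_buy(price=99, qty=4): fills=none; bids=[#2:4@99] asks=[#1:5@101]
After op 3 [order #3] limit_sell(price=100, qty=5): fills=none; bids=[#2:4@99] asks=[#3:5@100 #1:5@101]
After op 4 cancel(order #1): fills=none; bids=[#2:4@99] asks=[#3:5@100]
After op 5 [order #4] limit_sell(price=103, qty=7): fills=none; bids=[#2:4@99] asks=[#3:5@100 #4:7@103]
After op 6 [order #5] limit_buy(price=105, qty=2): fills=#5x#3:2@100; bids=[#2:4@99] asks=[#3:3@100 #4:7@103]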